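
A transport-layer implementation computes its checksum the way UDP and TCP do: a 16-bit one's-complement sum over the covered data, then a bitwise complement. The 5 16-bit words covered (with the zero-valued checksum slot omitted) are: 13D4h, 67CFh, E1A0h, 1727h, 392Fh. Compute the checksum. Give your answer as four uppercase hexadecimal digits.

One's-complement addition (fold any carry out of bit 15 back into bit 0):
  0x13D4 + 0x67CF = 0x07BA3
  0x7BA3 + 0xE1A0 = 0x15D43 → wrap carry → 0x5D44
  0x5D44 + 0x1727 = 0x0746B
  0x746B + 0x392F = 0x0AD9A
One's-complement sum = 0xAD9A.
Checksum = ~0xAD9A & 0xFFFF = 0x5265.

5265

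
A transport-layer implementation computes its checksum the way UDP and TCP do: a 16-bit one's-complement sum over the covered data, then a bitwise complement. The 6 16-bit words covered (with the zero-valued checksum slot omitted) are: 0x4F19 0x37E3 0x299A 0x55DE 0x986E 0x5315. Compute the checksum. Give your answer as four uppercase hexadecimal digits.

One's-complement addition (fold any carry out of bit 15 back into bit 0):
  0x4F19 + 0x37E3 = 0x086FC
  0x86FC + 0x299A = 0x0B096
  0xB096 + 0x55DE = 0x10674 → wrap carry → 0x0675
  0x0675 + 0x986E = 0x09EE3
  0x9EE3 + 0x5315 = 0x0F1F8
One's-complement sum = 0xF1F8.
Checksum = ~0xF1F8 & 0xFFFF = 0x0E07.

0E07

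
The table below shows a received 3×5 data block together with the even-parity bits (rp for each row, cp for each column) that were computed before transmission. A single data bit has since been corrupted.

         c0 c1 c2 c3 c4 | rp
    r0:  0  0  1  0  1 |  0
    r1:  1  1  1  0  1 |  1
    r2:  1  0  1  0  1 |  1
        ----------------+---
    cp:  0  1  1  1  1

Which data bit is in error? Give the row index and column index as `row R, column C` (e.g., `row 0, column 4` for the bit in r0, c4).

Recompute each row's even parity and compare to rp:
  r0: data parity 0, sent rp 0 → ok
  r1: data parity 0, sent rp 1 → mismatch
  r2: data parity 1, sent rp 1 → ok
Recompute each column's even parity and compare to cp:
  c0: data parity 0, sent cp 0 → ok
  c1: data parity 1, sent cp 1 → ok
  c2: data parity 1, sent cp 1 → ok
  c3: data parity 0, sent cp 1 → mismatch
  c4: data parity 1, sent cp 1 → ok
Exactly one row (r1) and one column (c3) fail → the flipped bit is at their intersection.

row 1, column 3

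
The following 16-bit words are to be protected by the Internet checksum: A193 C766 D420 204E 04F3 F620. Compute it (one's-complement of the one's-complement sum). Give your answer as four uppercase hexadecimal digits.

A782

One's-complement addition (fold any carry out of bit 15 back into bit 0):
  0xA193 + 0xC766 = 0x168F9 → wrap carry → 0x68FA
  0x68FA + 0xD420 = 0x13D1A → wrap carry → 0x3D1B
  0x3D1B + 0x204E = 0x05D69
  0x5D69 + 0x04F3 = 0x0625C
  0x625C + 0xF620 = 0x1587C → wrap carry → 0x587D
One's-complement sum = 0x587D.
Checksum = ~0x587D & 0xFFFF = 0xA782.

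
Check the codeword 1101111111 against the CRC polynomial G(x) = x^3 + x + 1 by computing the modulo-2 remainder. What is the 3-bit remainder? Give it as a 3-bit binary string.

Modulo-2 division of 1101111111 by 1011:
  pos 0: 1101 XOR 1011 = 0110
  pos 1: 1101 XOR 1011 = 0110
  pos 2: 1101 XOR 1011 = 0110
  pos 3: 1101 XOR 1011 = 0110
  pos 4: 1101 XOR 1011 = 0110
  pos 5: 1101 XOR 1011 = 0110
  pos 6: 1101 XOR 1011 = 0110
Remainder = 110 (nonzero — an error is detected).

110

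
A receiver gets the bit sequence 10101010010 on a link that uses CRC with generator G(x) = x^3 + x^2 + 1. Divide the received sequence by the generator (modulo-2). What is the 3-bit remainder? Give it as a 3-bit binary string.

Modulo-2 division of 10101010010 by 1101:
  pos 0: 1010 XOR 1101 = 0111
  pos 1: 1111 XOR 1101 = 0010
  pos 3: 1001 XOR 1101 = 0100
  pos 4: 1000 XOR 1101 = 0101
  pos 5: 1010 XOR 1101 = 0111
  pos 6: 1111 XOR 1101 = 0010
Remainder = 100 (nonzero — an error is detected).

100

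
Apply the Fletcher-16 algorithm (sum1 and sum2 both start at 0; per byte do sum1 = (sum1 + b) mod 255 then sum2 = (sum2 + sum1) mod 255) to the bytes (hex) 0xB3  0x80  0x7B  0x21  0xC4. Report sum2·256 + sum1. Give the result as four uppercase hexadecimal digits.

FD95

Running sums (mod 255):
  after byte 0 (0xB3): sum1=179, sum2=179
  after byte 1 (0x80): sum1=52, sum2=231
  after byte 2 (0x7B): sum1=175, sum2=151
  after byte 3 (0x21): sum1=208, sum2=104
  after byte 4 (0xC4): sum1=149, sum2=253
Checksum = sum2·256 + sum1 = 253·256 + 149 = 64917 = 0xFD95.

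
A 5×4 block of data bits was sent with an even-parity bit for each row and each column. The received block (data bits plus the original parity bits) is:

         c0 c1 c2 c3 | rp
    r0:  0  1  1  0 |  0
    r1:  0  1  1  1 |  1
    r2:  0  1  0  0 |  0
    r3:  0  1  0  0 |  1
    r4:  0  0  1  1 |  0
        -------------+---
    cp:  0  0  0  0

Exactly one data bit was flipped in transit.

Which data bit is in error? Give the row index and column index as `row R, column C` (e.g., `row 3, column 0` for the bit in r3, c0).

row 2, column 2

Recompute each row's even parity and compare to rp:
  r0: data parity 0, sent rp 0 → ok
  r1: data parity 1, sent rp 1 → ok
  r2: data parity 1, sent rp 0 → mismatch
  r3: data parity 1, sent rp 1 → ok
  r4: data parity 0, sent rp 0 → ok
Recompute each column's even parity and compare to cp:
  c0: data parity 0, sent cp 0 → ok
  c1: data parity 0, sent cp 0 → ok
  c2: data parity 1, sent cp 0 → mismatch
  c3: data parity 0, sent cp 0 → ok
Exactly one row (r2) and one column (c2) fail → the flipped bit is at their intersection.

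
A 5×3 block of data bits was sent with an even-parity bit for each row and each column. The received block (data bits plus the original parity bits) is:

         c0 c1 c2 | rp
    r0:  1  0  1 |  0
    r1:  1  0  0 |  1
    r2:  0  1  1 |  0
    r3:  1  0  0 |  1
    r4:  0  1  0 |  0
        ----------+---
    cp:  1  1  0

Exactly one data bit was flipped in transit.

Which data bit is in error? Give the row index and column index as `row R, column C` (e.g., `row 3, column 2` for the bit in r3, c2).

row 4, column 1

Recompute each row's even parity and compare to rp:
  r0: data parity 0, sent rp 0 → ok
  r1: data parity 1, sent rp 1 → ok
  r2: data parity 0, sent rp 0 → ok
  r3: data parity 1, sent rp 1 → ok
  r4: data parity 1, sent rp 0 → mismatch
Recompute each column's even parity and compare to cp:
  c0: data parity 1, sent cp 1 → ok
  c1: data parity 0, sent cp 1 → mismatch
  c2: data parity 0, sent cp 0 → ok
Exactly one row (r4) and one column (c1) fail → the flipped bit is at their intersection.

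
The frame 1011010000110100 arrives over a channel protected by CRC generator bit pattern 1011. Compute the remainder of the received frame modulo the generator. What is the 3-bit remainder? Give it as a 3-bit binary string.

110

Modulo-2 division of 1011010000110100 by 1011:
  pos 0: 1011 XOR 1011 = 0000
  pos 5: 1000 XOR 1011 = 0011
  pos 7: 1101 XOR 1011 = 0110
  pos 8: 1101 XOR 1011 = 0110
  pos 9: 1100 XOR 1011 = 0111
  pos 10: 1111 XOR 1011 = 0100
  pos 11: 1000 XOR 1011 = 0011
Remainder = 110 (nonzero — an error is detected).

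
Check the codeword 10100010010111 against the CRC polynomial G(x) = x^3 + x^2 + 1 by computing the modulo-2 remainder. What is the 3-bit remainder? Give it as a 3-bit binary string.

Modulo-2 division of 10100010010111 by 1101:
  pos 0: 1010 XOR 1101 = 0111
  pos 1: 1110 XOR 1101 = 0011
  pos 3: 1101 XOR 1101 = 0000
  pos 9: 1011 XOR 1101 = 0110
  pos 10: 1101 XOR 1101 = 0000
Remainder = 000 (zero — the frame passes the CRC check).

000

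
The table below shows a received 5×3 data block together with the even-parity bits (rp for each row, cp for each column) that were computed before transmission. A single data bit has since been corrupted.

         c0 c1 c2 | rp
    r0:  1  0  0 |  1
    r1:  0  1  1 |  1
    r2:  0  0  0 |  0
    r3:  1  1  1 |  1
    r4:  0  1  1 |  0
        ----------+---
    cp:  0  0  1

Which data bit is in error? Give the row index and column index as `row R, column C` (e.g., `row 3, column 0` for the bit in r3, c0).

Recompute each row's even parity and compare to rp:
  r0: data parity 1, sent rp 1 → ok
  r1: data parity 0, sent rp 1 → mismatch
  r2: data parity 0, sent rp 0 → ok
  r3: data parity 1, sent rp 1 → ok
  r4: data parity 0, sent rp 0 → ok
Recompute each column's even parity and compare to cp:
  c0: data parity 0, sent cp 0 → ok
  c1: data parity 1, sent cp 0 → mismatch
  c2: data parity 1, sent cp 1 → ok
Exactly one row (r1) and one column (c1) fail → the flipped bit is at their intersection.

row 1, column 1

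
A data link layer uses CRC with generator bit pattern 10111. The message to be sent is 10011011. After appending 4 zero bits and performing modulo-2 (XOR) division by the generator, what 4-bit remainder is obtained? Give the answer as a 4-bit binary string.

Append 4 zeros: 100110110000. Divide by 10111 (XOR where the leading bit is 1):
  pos 0: 10011 XOR 10111 = 00100
  pos 2: 10001 XOR 10111 = 00110
  pos 4: 11010 XOR 10111 = 01101
  pos 5: 11010 XOR 10111 = 01101
  pos 6: 11010 XOR 10111 = 01101
  pos 7: 11010 XOR 10111 = 01101
Remainder (last 4 bits) = 1101. This is the CRC / FCS.

1101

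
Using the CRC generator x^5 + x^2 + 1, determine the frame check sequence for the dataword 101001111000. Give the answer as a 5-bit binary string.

Append 5 zeros: 10100111100000000. Divide by 100101 (XOR where the leading bit is 1):
  pos 0: 101001 XOR 100101 = 001100
  pos 2: 110011 XOR 100101 = 010110
  pos 3: 101101 XOR 100101 = 001000
  pos 5: 100000 XOR 100101 = 000101
  pos 8: 101000 XOR 100101 = 001101
  pos 10: 110100 XOR 100101 = 010001
  pos 11: 100010 XOR 100101 = 000111
Remainder (last 5 bits) = 00111. This is the CRC / FCS.

00111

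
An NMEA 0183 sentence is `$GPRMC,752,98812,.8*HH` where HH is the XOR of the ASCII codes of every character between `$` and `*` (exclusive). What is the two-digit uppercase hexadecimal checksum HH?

XOR the ASCII codes of the payload characters:
  'G' = 0x47 → acc = 0x47
  'P' = 0x50 → acc = 0x17
  'R' = 0x52 → acc = 0x45
  'M' = 0x4D → acc = 0x08
  'C' = 0x43 → acc = 0x4B
  ',' = 0x2C → acc = 0x67
  '7' = 0x37 → acc = 0x50
  '5' = 0x35 → acc = 0x65
  '2' = 0x32 → acc = 0x57
  ',' = 0x2C → acc = 0x7B
  '9' = 0x39 → acc = 0x42
  '8' = 0x38 → acc = 0x7A
  '8' = 0x38 → acc = 0x42
  '1' = 0x31 → acc = 0x73
  '2' = 0x32 → acc = 0x41
  ',' = 0x2C → acc = 0x6D
  '.' = 0x2E → acc = 0x43
  '8' = 0x38 → acc = 0x7B
Checksum = 0x7B.

7B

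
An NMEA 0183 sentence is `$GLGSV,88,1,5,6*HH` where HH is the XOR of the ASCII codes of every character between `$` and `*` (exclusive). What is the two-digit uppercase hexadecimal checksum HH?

XOR the ASCII codes of the payload characters:
  'G' = 0x47 → acc = 0x47
  'L' = 0x4C → acc = 0x0B
  'G' = 0x47 → acc = 0x4C
  'S' = 0x53 → acc = 0x1F
  'V' = 0x56 → acc = 0x49
  ',' = 0x2C → acc = 0x65
  '8' = 0x38 → acc = 0x5D
  '8' = 0x38 → acc = 0x65
  ',' = 0x2C → acc = 0x49
  '1' = 0x31 → acc = 0x78
  ',' = 0x2C → acc = 0x54
  '5' = 0x35 → acc = 0x61
  ',' = 0x2C → acc = 0x4D
  '6' = 0x36 → acc = 0x7B
Checksum = 0x7B.

7B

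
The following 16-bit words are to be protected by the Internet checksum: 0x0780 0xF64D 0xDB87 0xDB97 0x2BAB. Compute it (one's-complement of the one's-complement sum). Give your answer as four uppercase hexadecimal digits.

1F67

One's-complement addition (fold any carry out of bit 15 back into bit 0):
  0x0780 + 0xF64D = 0x0FDCD
  0xFDCD + 0xDB87 = 0x1D954 → wrap carry → 0xD955
  0xD955 + 0xDB97 = 0x1B4EC → wrap carry → 0xB4ED
  0xB4ED + 0x2BAB = 0x0E098
One's-complement sum = 0xE098.
Checksum = ~0xE098 & 0xFFFF = 0x1F67.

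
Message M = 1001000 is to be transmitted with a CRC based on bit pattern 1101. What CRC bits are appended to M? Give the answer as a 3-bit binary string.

Append 3 zeros: 1001000000. Divide by 1101 (XOR where the leading bit is 1):
  pos 0: 1001 XOR 1101 = 0100
  pos 1: 1000 XOR 1101 = 0101
  pos 2: 1010 XOR 1101 = 0111
  pos 3: 1110 XOR 1101 = 0011
  pos 5: 1100 XOR 1101 = 0001
Remainder (last 3 bits) = 010. This is the CRC / FCS.

010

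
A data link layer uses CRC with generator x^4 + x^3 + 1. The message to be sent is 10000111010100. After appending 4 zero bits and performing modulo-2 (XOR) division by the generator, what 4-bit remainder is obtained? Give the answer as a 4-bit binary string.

Append 4 zeros: 100001110101000000. Divide by 11001 (XOR where the leading bit is 1):
  pos 0: 10000 XOR 11001 = 01001
  pos 1: 10011 XOR 11001 = 01010
  pos 2: 10101 XOR 11001 = 01100
  pos 3: 11001 XOR 11001 = 00000
  pos 9: 10100 XOR 11001 = 01101
  pos 10: 11010 XOR 11001 = 00011
  pos 13: 11000 XOR 11001 = 00001
Remainder (last 4 bits) = 0001. This is the CRC / FCS.

0001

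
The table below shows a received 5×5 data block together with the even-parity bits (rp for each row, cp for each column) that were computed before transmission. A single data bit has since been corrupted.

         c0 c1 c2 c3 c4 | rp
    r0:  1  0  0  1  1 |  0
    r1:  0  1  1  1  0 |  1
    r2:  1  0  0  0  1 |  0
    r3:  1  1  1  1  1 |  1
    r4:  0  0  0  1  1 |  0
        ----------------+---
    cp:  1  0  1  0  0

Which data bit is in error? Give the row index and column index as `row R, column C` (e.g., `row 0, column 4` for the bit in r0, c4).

Recompute each row's even parity and compare to rp:
  r0: data parity 1, sent rp 0 → mismatch
  r1: data parity 1, sent rp 1 → ok
  r2: data parity 0, sent rp 0 → ok
  r3: data parity 1, sent rp 1 → ok
  r4: data parity 0, sent rp 0 → ok
Recompute each column's even parity and compare to cp:
  c0: data parity 1, sent cp 1 → ok
  c1: data parity 0, sent cp 0 → ok
  c2: data parity 0, sent cp 1 → mismatch
  c3: data parity 0, sent cp 0 → ok
  c4: data parity 0, sent cp 0 → ok
Exactly one row (r0) and one column (c2) fail → the flipped bit is at their intersection.

row 0, column 2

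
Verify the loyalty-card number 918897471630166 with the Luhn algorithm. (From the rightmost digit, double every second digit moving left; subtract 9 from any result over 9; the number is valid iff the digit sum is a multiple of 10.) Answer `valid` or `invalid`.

invalid

From the right, keep odd positions and double even positions (subtract 9 from any doubled value over 9):
  doubled (positions 2,4,...): 3 0 3 5 5 7 2 → sum 25
  kept (positions 1,3,...): 6 1 3 1 4 9 8 9 → sum 41
Total = 66.
66 mod 10 = 6, so the number is invalid.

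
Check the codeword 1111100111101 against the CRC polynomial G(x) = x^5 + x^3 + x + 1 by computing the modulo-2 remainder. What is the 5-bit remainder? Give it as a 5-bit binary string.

00000

Modulo-2 division of 1111100111101 by 101011:
  pos 0: 111110 XOR 101011 = 010101
  pos 1: 101010 XOR 101011 = 000001
  pos 6: 111110 XOR 101011 = 010101
  pos 7: 101011 XOR 101011 = 000000
Remainder = 00000 (zero — the frame passes the CRC check).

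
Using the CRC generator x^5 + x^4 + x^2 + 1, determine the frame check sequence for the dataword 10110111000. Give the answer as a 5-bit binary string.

11000

Append 5 zeros: 1011011100000000. Divide by 110101 (XOR where the leading bit is 1):
  pos 0: 101101 XOR 110101 = 011000
  pos 1: 110001 XOR 110101 = 000100
  pos 4: 100100 XOR 110101 = 010001
  pos 5: 100010 XOR 110101 = 010111
  pos 6: 101110 XOR 110101 = 011011
  pos 7: 110110 XOR 110101 = 000011
Remainder (last 5 bits) = 11000. This is the CRC / FCS.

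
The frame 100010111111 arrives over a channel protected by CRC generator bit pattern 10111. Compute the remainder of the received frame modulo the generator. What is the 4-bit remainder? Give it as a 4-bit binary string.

Modulo-2 division of 100010111111 by 10111:
  pos 0: 10001 XOR 10111 = 00110
  pos 2: 11001 XOR 10111 = 01110
  pos 3: 11101 XOR 10111 = 01010
  pos 4: 10101 XOR 10111 = 00010
  pos 7: 10111 XOR 10111 = 00000
Remainder = 0000 (zero — the frame passes the CRC check).

0000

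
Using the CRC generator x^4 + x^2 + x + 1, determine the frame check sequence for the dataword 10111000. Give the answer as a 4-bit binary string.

Append 4 zeros: 101110000000. Divide by 10111 (XOR where the leading bit is 1):
  pos 0: 10111 XOR 10111 = 00000
Remainder (last 4 bits) = 0000. This is the CRC / FCS.

0000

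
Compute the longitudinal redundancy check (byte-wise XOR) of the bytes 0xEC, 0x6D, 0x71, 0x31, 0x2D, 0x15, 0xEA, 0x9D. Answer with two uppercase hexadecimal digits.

XOR the bytes together:
  start with 0xEC
  0xEC ⊕ 0x6D = 0x81
  0x81 ⊕ 0x71 = 0xF0
  0xF0 ⊕ 0x31 = 0xC1
  0xC1 ⊕ 0x2D = 0xEC
  0xEC ⊕ 0x15 = 0xF9
  0xF9 ⊕ 0xEA = 0x13
  0x13 ⊕ 0x9D = 0x8E

8E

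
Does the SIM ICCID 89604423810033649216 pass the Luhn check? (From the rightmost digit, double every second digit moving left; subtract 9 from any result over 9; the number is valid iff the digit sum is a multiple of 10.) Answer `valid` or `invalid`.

invalid

From the right, keep odd positions and double even positions (subtract 9 from any doubled value over 9):
  doubled (positions 2,4,...): 2 9 3 6 0 7 4 8 3 7 → sum 49
  kept (positions 1,3,...): 6 2 4 3 0 1 3 4 0 9 → sum 32
Total = 81.
81 mod 10 = 1, so the number is invalid.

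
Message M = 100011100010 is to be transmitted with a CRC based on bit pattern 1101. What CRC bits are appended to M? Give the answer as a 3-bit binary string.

Append 3 zeros: 100011100010000. Divide by 1101 (XOR where the leading bit is 1):
  pos 0: 1000 XOR 1101 = 0101
  pos 1: 1011 XOR 1101 = 0110
  pos 2: 1101 XOR 1101 = 0000
  pos 6: 1000 XOR 1101 = 0101
  pos 7: 1011 XOR 1101 = 0110
  pos 8: 1100 XOR 1101 = 0001
  pos 11: 1000 XOR 1101 = 0101
Remainder (last 3 bits) = 101. This is the CRC / FCS.

101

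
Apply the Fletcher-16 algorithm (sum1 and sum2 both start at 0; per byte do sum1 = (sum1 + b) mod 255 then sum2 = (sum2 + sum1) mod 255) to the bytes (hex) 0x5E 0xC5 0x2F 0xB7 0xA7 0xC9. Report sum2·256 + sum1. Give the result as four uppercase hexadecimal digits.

Running sums (mod 255):
  after byte 0 (0x5E): sum1=94, sum2=94
  after byte 1 (0xC5): sum1=36, sum2=130
  after byte 2 (0x2F): sum1=83, sum2=213
  after byte 3 (0xB7): sum1=11, sum2=224
  after byte 4 (0xA7): sum1=178, sum2=147
  after byte 5 (0xC9): sum1=124, sum2=16
Checksum = sum2·256 + sum1 = 16·256 + 124 = 4220 = 0x107C.

107C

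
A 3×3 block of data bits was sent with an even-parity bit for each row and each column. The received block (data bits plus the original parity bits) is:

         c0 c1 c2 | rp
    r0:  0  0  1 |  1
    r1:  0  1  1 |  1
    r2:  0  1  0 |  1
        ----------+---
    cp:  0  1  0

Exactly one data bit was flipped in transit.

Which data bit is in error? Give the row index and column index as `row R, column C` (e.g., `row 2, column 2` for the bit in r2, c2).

Recompute each row's even parity and compare to rp:
  r0: data parity 1, sent rp 1 → ok
  r1: data parity 0, sent rp 1 → mismatch
  r2: data parity 1, sent rp 1 → ok
Recompute each column's even parity and compare to cp:
  c0: data parity 0, sent cp 0 → ok
  c1: data parity 0, sent cp 1 → mismatch
  c2: data parity 0, sent cp 0 → ok
Exactly one row (r1) and one column (c1) fail → the flipped bit is at their intersection.

row 1, column 1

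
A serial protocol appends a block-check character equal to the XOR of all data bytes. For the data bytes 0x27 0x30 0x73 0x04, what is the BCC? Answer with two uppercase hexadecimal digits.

XOR the bytes together:
  start with 0x27
  0x27 ⊕ 0x30 = 0x17
  0x17 ⊕ 0x73 = 0x64
  0x64 ⊕ 0x04 = 0x60

60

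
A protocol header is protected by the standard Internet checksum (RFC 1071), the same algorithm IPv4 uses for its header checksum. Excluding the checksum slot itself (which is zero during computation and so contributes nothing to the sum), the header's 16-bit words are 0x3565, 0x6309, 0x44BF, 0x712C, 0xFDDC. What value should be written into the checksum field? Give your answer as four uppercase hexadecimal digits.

One's-complement addition (fold any carry out of bit 15 back into bit 0):
  0x3565 + 0x6309 = 0x0986E
  0x986E + 0x44BF = 0x0DD2D
  0xDD2D + 0x712C = 0x14E59 → wrap carry → 0x4E5A
  0x4E5A + 0xFDDC = 0x14C36 → wrap carry → 0x4C37
One's-complement sum = 0x4C37.
Checksum = ~0x4C37 & 0xFFFF = 0xB3C8.

B3C8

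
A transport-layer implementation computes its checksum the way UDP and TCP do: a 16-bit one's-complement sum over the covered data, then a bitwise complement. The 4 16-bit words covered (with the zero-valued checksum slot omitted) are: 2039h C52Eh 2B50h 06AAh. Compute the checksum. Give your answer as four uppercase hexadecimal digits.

One's-complement addition (fold any carry out of bit 15 back into bit 0):
  0x2039 + 0xC52E = 0x0E567
  0xE567 + 0x2B50 = 0x110B7 → wrap carry → 0x10B8
  0x10B8 + 0x06AA = 0x01762
One's-complement sum = 0x1762.
Checksum = ~0x1762 & 0xFFFF = 0xE89D.

E89D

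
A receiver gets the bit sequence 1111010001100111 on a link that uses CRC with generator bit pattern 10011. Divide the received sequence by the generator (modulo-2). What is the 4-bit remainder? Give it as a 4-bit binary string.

Modulo-2 division of 1111010001100111 by 10011:
  pos 0: 11110 XOR 10011 = 01101
  pos 1: 11011 XOR 10011 = 01000
  pos 2: 10000 XOR 10011 = 00011
  pos 5: 11001 XOR 10011 = 01010
  pos 6: 10101 XOR 10011 = 00110
  pos 8: 11000 XOR 10011 = 01011
  pos 9: 10111 XOR 10011 = 00100
  pos 11: 10011 XOR 10011 = 00000
Remainder = 0000 (zero — the frame passes the CRC check).

0000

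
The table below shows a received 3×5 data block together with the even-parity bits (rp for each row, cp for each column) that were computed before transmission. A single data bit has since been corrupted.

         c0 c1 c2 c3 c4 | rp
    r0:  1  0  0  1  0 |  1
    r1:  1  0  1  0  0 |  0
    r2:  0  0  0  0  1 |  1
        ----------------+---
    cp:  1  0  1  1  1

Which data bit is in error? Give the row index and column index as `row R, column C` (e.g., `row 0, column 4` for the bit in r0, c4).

Recompute each row's even parity and compare to rp:
  r0: data parity 0, sent rp 1 → mismatch
  r1: data parity 0, sent rp 0 → ok
  r2: data parity 1, sent rp 1 → ok
Recompute each column's even parity and compare to cp:
  c0: data parity 0, sent cp 1 → mismatch
  c1: data parity 0, sent cp 0 → ok
  c2: data parity 1, sent cp 1 → ok
  c3: data parity 1, sent cp 1 → ok
  c4: data parity 1, sent cp 1 → ok
Exactly one row (r0) and one column (c0) fail → the flipped bit is at their intersection.

row 0, column 0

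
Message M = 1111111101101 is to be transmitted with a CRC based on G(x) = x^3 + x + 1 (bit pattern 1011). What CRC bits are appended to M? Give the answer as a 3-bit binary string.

Append 3 zeros: 1111111101101000. Divide by 1011 (XOR where the leading bit is 1):
  pos 0: 1111 XOR 1011 = 0100
  pos 1: 1001 XOR 1011 = 0010
  pos 3: 1011 XOR 1011 = 0000
  pos 7: 1011 XOR 1011 = 0000
  pos 12: 1000 XOR 1011 = 0011
Remainder (last 3 bits) = 011. This is the CRC / FCS.

011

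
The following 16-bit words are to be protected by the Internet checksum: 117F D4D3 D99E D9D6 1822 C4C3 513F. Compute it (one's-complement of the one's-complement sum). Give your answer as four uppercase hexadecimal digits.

3812

One's-complement addition (fold any carry out of bit 15 back into bit 0):
  0x117F + 0xD4D3 = 0x0E652
  0xE652 + 0xD99E = 0x1BFF0 → wrap carry → 0xBFF1
  0xBFF1 + 0xD9D6 = 0x199C7 → wrap carry → 0x99C8
  0x99C8 + 0x1822 = 0x0B1EA
  0xB1EA + 0xC4C3 = 0x176AD → wrap carry → 0x76AE
  0x76AE + 0x513F = 0x0C7ED
One's-complement sum = 0xC7ED.
Checksum = ~0xC7ED & 0xFFFF = 0x3812.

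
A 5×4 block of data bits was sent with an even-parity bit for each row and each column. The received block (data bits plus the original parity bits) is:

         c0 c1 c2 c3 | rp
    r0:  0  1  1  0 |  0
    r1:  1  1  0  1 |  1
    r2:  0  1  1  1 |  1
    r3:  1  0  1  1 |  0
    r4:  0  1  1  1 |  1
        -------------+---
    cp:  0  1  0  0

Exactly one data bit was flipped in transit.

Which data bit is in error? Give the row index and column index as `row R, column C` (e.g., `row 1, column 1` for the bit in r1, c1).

row 3, column 1

Recompute each row's even parity and compare to rp:
  r0: data parity 0, sent rp 0 → ok
  r1: data parity 1, sent rp 1 → ok
  r2: data parity 1, sent rp 1 → ok
  r3: data parity 1, sent rp 0 → mismatch
  r4: data parity 1, sent rp 1 → ok
Recompute each column's even parity and compare to cp:
  c0: data parity 0, sent cp 0 → ok
  c1: data parity 0, sent cp 1 → mismatch
  c2: data parity 0, sent cp 0 → ok
  c3: data parity 0, sent cp 0 → ok
Exactly one row (r3) and one column (c1) fail → the flipped bit is at their intersection.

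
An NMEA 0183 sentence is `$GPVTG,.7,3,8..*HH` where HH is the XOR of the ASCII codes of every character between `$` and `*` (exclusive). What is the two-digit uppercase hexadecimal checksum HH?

6C

XOR the ASCII codes of the payload characters:
  'G' = 0x47 → acc = 0x47
  'P' = 0x50 → acc = 0x17
  'V' = 0x56 → acc = 0x41
  'T' = 0x54 → acc = 0x15
  'G' = 0x47 → acc = 0x52
  ',' = 0x2C → acc = 0x7E
  '.' = 0x2E → acc = 0x50
  '7' = 0x37 → acc = 0x67
  ',' = 0x2C → acc = 0x4B
  '3' = 0x33 → acc = 0x78
  ',' = 0x2C → acc = 0x54
  '8' = 0x38 → acc = 0x6C
  '.' = 0x2E → acc = 0x42
  '.' = 0x2E → acc = 0x6C
Checksum = 0x6C.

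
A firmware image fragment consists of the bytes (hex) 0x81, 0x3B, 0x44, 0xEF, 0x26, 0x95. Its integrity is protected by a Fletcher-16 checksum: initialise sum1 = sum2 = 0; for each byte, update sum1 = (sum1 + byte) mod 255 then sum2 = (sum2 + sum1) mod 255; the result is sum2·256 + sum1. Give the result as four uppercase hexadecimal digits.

F3AC

Running sums (mod 255):
  after byte 0 (0x81): sum1=129, sum2=129
  after byte 1 (0x3B): sum1=188, sum2=62
  after byte 2 (0x44): sum1=1, sum2=63
  after byte 3 (0xEF): sum1=240, sum2=48
  after byte 4 (0x26): sum1=23, sum2=71
  after byte 5 (0x95): sum1=172, sum2=243
Checksum = sum2·256 + sum1 = 243·256 + 172 = 62380 = 0xF3AC.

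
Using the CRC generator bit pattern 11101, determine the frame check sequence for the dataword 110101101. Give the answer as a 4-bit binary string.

Append 4 zeros: 1101011010000. Divide by 11101 (XOR where the leading bit is 1):
  pos 0: 11010 XOR 11101 = 00111
  pos 2: 11111 XOR 11101 = 00010
  pos 5: 10010 XOR 11101 = 01111
  pos 6: 11110 XOR 11101 = 00011
Remainder (last 4 bits) = 1100. This is the CRC / FCS.

1100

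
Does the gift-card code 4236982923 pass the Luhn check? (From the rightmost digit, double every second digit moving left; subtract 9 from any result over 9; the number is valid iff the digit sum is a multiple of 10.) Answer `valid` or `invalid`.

invalid

From the right, keep odd positions and double even positions (subtract 9 from any doubled value over 9):
  doubled (positions 2,4,...): 4 4 9 6 8 → sum 31
  kept (positions 1,3,...): 3 9 8 6 2 → sum 28
Total = 59.
59 mod 10 = 9, so the number is invalid.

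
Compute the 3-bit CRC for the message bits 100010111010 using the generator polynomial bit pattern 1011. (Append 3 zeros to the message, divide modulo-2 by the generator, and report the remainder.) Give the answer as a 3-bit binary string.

Append 3 zeros: 100010111010000. Divide by 1011 (XOR where the leading bit is 1):
  pos 0: 1000 XOR 1011 = 0011
  pos 2: 1110 XOR 1011 = 0101
  pos 3: 1011 XOR 1011 = 0000
  pos 7: 1101 XOR 1011 = 0110
  pos 8: 1100 XOR 1011 = 0111
  pos 9: 1110 XOR 1011 = 0101
  pos 10: 1010 XOR 1011 = 0001
Remainder (last 3 bits) = 010. This is the CRC / FCS.

010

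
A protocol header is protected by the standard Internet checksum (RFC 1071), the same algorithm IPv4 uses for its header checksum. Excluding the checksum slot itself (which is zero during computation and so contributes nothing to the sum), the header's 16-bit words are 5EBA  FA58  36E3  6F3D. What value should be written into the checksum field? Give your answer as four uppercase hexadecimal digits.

One's-complement addition (fold any carry out of bit 15 back into bit 0):
  0x5EBA + 0xFA58 = 0x15912 → wrap carry → 0x5913
  0x5913 + 0x36E3 = 0x08FF6
  0x8FF6 + 0x6F3D = 0x0FF33
One's-complement sum = 0xFF33.
Checksum = ~0xFF33 & 0xFFFF = 0x00CC.

00CC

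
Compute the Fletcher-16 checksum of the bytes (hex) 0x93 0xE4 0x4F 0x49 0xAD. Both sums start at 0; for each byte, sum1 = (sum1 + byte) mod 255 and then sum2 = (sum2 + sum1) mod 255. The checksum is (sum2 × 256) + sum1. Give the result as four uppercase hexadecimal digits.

Running sums (mod 255):
  after byte 0 (0x93): sum1=147, sum2=147
  after byte 1 (0xE4): sum1=120, sum2=12
  after byte 2 (0x4F): sum1=199, sum2=211
  after byte 3 (0x49): sum1=17, sum2=228
  after byte 4 (0xAD): sum1=190, sum2=163
Checksum = sum2·256 + sum1 = 163·256 + 190 = 41918 = 0xA3BE.

A3BE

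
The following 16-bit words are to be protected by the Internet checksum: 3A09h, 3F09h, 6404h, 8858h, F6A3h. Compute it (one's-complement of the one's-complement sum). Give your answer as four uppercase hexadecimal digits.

One's-complement addition (fold any carry out of bit 15 back into bit 0):
  0x3A09 + 0x3F09 = 0x07912
  0x7912 + 0x6404 = 0x0DD16
  0xDD16 + 0x8858 = 0x1656E → wrap carry → 0x656F
  0x656F + 0xF6A3 = 0x15C12 → wrap carry → 0x5C13
One's-complement sum = 0x5C13.
Checksum = ~0x5C13 & 0xFFFF = 0xA3EC.

A3EC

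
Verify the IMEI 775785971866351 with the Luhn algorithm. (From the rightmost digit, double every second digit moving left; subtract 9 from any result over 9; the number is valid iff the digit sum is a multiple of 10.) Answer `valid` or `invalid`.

From the right, keep odd positions and double even positions (subtract 9 from any doubled value over 9):
  doubled (positions 2,4,...): 1 3 7 5 1 5 5 → sum 27
  kept (positions 1,3,...): 1 3 6 1 9 8 5 7 → sum 40
Total = 67.
67 mod 10 = 7, so the number is invalid.

invalid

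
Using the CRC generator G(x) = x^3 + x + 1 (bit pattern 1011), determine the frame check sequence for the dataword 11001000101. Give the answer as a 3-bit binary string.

010

Append 3 zeros: 11001000101000. Divide by 1011 (XOR where the leading bit is 1):
  pos 0: 1100 XOR 1011 = 0111
  pos 1: 1111 XOR 1011 = 0100
  pos 2: 1000 XOR 1011 = 0011
  pos 4: 1100 XOR 1011 = 0111
  pos 5: 1111 XOR 1011 = 0100
  pos 6: 1000 XOR 1011 = 0011
  pos 8: 1110 XOR 1011 = 0101
  pos 9: 1010 XOR 1011 = 0001
Remainder (last 3 bits) = 010. This is the CRC / FCS.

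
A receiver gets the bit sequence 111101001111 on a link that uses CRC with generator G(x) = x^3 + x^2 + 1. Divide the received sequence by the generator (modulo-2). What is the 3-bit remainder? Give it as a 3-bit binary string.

000

Modulo-2 division of 111101001111 by 1101:
  pos 0: 1111 XOR 1101 = 0010
  pos 2: 1001 XOR 1101 = 0100
  pos 3: 1000 XOR 1101 = 0101
  pos 4: 1010 XOR 1101 = 0111
  pos 5: 1111 XOR 1101 = 0010
  pos 7: 1011 XOR 1101 = 0110
  pos 8: 1101 XOR 1101 = 0000
Remainder = 000 (zero — the frame passes the CRC check).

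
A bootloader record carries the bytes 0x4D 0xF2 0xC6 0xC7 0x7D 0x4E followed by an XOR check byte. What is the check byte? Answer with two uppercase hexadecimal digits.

XOR the bytes together:
  start with 0x4D
  0x4D ⊕ 0xF2 = 0xBF
  0xBF ⊕ 0xC6 = 0x79
  0x79 ⊕ 0xC7 = 0xBE
  0xBE ⊕ 0x7D = 0xC3
  0xC3 ⊕ 0x4E = 0x8D

8D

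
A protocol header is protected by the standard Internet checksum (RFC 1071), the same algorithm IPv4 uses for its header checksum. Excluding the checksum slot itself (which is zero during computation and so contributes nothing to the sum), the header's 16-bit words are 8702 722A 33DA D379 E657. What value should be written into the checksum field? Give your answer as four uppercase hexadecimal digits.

1927

One's-complement addition (fold any carry out of bit 15 back into bit 0):
  0x8702 + 0x722A = 0x0F92C
  0xF92C + 0x33DA = 0x12D06 → wrap carry → 0x2D07
  0x2D07 + 0xD379 = 0x10080 → wrap carry → 0x0081
  0x0081 + 0xE657 = 0x0E6D8
One's-complement sum = 0xE6D8.
Checksum = ~0xE6D8 & 0xFFFF = 0x1927.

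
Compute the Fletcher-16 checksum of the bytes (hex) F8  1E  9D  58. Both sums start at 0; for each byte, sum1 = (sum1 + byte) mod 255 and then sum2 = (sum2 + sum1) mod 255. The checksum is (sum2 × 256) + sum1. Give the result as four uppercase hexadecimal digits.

D10D

Running sums (mod 255):
  after byte 0 (F8): sum1=248, sum2=248
  after byte 1 (1E): sum1=23, sum2=16
  after byte 2 (9D): sum1=180, sum2=196
  after byte 3 (58): sum1=13, sum2=209
Checksum = sum2·256 + sum1 = 209·256 + 13 = 53517 = 0xD10D.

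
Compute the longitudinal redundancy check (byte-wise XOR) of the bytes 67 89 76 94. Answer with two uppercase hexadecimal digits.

XOR the bytes together:
  start with 0x67
  0x67 ⊕ 0x89 = 0xEE
  0xEE ⊕ 0x76 = 0x98
  0x98 ⊕ 0x94 = 0x0C

0C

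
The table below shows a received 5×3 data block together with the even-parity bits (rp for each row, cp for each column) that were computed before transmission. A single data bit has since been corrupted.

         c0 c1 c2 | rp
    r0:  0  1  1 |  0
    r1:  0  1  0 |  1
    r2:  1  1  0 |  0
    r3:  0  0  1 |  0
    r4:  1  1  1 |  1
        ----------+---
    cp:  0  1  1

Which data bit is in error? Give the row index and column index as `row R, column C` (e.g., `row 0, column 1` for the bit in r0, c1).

Recompute each row's even parity and compare to rp:
  r0: data parity 0, sent rp 0 → ok
  r1: data parity 1, sent rp 1 → ok
  r2: data parity 0, sent rp 0 → ok
  r3: data parity 1, sent rp 0 → mismatch
  r4: data parity 1, sent rp 1 → ok
Recompute each column's even parity and compare to cp:
  c0: data parity 0, sent cp 0 → ok
  c1: data parity 0, sent cp 1 → mismatch
  c2: data parity 1, sent cp 1 → ok
Exactly one row (r3) and one column (c1) fail → the flipped bit is at their intersection.

row 3, column 1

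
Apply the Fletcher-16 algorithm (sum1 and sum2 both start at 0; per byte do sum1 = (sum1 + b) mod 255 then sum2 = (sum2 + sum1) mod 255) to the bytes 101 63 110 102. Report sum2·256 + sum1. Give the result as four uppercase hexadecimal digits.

9679

Running sums (mod 255):
  after byte 0 (101): sum1=101, sum2=101
  after byte 1 (63): sum1=164, sum2=10
  after byte 2 (110): sum1=19, sum2=29
  after byte 3 (102): sum1=121, sum2=150
Checksum = sum2·256 + sum1 = 150·256 + 121 = 38521 = 0x9679.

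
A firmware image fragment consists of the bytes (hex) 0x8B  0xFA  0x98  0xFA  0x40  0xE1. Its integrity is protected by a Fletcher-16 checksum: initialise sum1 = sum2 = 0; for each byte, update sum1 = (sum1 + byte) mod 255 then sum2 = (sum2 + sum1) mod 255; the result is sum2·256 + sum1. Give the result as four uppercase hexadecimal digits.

E13C

Running sums (mod 255):
  after byte 0 (0x8B): sum1=139, sum2=139
  after byte 1 (0xFA): sum1=134, sum2=18
  after byte 2 (0x98): sum1=31, sum2=49
  after byte 3 (0xFA): sum1=26, sum2=75
  after byte 4 (0x40): sum1=90, sum2=165
  after byte 5 (0xE1): sum1=60, sum2=225
Checksum = sum2·256 + sum1 = 225·256 + 60 = 57660 = 0xE13C.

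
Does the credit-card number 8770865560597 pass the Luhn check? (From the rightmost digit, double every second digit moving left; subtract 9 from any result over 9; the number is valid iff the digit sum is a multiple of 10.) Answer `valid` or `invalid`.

invalid

From the right, keep odd positions and double even positions (subtract 9 from any doubled value over 9):
  doubled (positions 2,4,...): 9 0 1 3 0 5 → sum 18
  kept (positions 1,3,...): 7 5 6 5 8 7 8 → sum 46
Total = 64.
64 mod 10 = 4, so the number is invalid.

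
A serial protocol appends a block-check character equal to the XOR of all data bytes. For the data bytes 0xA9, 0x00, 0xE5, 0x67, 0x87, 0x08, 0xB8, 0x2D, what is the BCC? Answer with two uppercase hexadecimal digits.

XOR the bytes together:
  start with 0xA9
  0xA9 ⊕ 0x00 = 0xA9
  0xA9 ⊕ 0xE5 = 0x4C
  0x4C ⊕ 0x67 = 0x2B
  0x2B ⊕ 0x87 = 0xAC
  0xAC ⊕ 0x08 = 0xA4
  0xA4 ⊕ 0xB8 = 0x1C
  0x1C ⊕ 0x2D = 0x31

31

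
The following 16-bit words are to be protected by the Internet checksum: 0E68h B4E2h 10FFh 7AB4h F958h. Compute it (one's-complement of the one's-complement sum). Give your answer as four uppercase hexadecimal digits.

B7A8

One's-complement addition (fold any carry out of bit 15 back into bit 0):
  0x0E68 + 0xB4E2 = 0x0C34A
  0xC34A + 0x10FF = 0x0D449
  0xD449 + 0x7AB4 = 0x14EFD → wrap carry → 0x4EFE
  0x4EFE + 0xF958 = 0x14856 → wrap carry → 0x4857
One's-complement sum = 0x4857.
Checksum = ~0x4857 & 0xFFFF = 0xB7A8.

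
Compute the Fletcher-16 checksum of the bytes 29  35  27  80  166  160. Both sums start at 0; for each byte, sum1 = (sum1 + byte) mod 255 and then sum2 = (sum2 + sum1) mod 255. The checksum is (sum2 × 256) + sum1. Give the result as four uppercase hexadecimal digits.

A9F2

Running sums (mod 255):
  after byte 0 (29): sum1=29, sum2=29
  after byte 1 (35): sum1=64, sum2=93
  after byte 2 (27): sum1=91, sum2=184
  after byte 3 (80): sum1=171, sum2=100
  after byte 4 (166): sum1=82, sum2=182
  after byte 5 (160): sum1=242, sum2=169
Checksum = sum2·256 + sum1 = 169·256 + 242 = 43506 = 0xA9F2.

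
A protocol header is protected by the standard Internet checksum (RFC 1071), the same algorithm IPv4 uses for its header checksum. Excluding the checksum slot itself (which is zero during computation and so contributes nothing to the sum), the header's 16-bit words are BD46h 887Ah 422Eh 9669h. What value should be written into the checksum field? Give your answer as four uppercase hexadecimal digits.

One's-complement addition (fold any carry out of bit 15 back into bit 0):
  0xBD46 + 0x887A = 0x145C0 → wrap carry → 0x45C1
  0x45C1 + 0x422E = 0x087EF
  0x87EF + 0x9669 = 0x11E58 → wrap carry → 0x1E59
One's-complement sum = 0x1E59.
Checksum = ~0x1E59 & 0xFFFF = 0xE1A6.

E1A6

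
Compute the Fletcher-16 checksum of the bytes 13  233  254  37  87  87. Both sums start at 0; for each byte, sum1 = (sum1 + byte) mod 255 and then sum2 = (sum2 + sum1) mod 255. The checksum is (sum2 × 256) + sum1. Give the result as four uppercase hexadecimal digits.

Running sums (mod 255):
  after byte 0 (13): sum1=13, sum2=13
  after byte 1 (233): sum1=246, sum2=4
  after byte 2 (254): sum1=245, sum2=249
  after byte 3 (37): sum1=27, sum2=21
  after byte 4 (87): sum1=114, sum2=135
  after byte 5 (87): sum1=201, sum2=81
Checksum = sum2·256 + sum1 = 81·256 + 201 = 20937 = 0x51C9.

51C9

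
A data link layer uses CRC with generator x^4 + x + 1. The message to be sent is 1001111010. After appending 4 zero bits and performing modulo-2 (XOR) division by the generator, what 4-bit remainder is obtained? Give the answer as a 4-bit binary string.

Append 4 zeros: 10011110100000. Divide by 10011 (XOR where the leading bit is 1):
  pos 0: 10011 XOR 10011 = 00000
  pos 5: 11010 XOR 10011 = 01001
  pos 6: 10010 XOR 10011 = 00001
Remainder (last 4 bits) = 1000. This is the CRC / FCS.

1000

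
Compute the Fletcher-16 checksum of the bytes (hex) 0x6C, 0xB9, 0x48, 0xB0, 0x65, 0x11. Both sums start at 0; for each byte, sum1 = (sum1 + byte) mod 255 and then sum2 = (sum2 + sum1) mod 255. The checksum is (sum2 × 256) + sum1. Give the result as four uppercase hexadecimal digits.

Running sums (mod 255):
  after byte 0 (0x6C): sum1=108, sum2=108
  after byte 1 (0xB9): sum1=38, sum2=146
  after byte 2 (0x48): sum1=110, sum2=1
  after byte 3 (0xB0): sum1=31, sum2=32
  after byte 4 (0x65): sum1=132, sum2=164
  after byte 5 (0x11): sum1=149, sum2=58
Checksum = sum2·256 + sum1 = 58·256 + 149 = 14997 = 0x3A95.

3A95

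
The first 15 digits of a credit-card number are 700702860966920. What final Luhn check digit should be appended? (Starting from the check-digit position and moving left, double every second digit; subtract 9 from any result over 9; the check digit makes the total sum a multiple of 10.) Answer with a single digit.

4

Partial digits right→left: 0 2 9 6 6 9 0 6 8 2 0 7 0 0 7
Double every second digit counting from the check-digit position (so the 1st, 3rd, 5th, ... of the partial from the right).
  doubled (with −9 where >9): 0 9 3 0 7 0 0 5 → sum 24
  kept as-is: 2 6 9 6 2 7 0 → sum 32
Total = 24 + 32 = 56.
Check digit = (10 − (56 mod 10)) mod 10 = 4.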